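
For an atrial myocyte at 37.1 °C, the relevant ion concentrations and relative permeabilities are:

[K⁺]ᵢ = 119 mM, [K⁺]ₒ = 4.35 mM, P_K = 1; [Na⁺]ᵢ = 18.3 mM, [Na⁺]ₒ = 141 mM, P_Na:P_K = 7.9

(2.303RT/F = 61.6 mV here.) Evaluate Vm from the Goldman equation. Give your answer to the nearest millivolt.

Vm = 61.6 · log₁₀[(Σ P·[cation]ₒ + Σ P·[anion]ᵢ) / (Σ P·[cation]ᵢ + Σ P·[anion]ₒ)]
Numerator = 1×4.35 + 7.9×141 = 1118
Denominator = 1×119 + 7.9×18.3 = 263.6
Vm = 61.6 · log₁₀(4.2427) = 61.6 × (0.6276) = 38.66 mV

39 mV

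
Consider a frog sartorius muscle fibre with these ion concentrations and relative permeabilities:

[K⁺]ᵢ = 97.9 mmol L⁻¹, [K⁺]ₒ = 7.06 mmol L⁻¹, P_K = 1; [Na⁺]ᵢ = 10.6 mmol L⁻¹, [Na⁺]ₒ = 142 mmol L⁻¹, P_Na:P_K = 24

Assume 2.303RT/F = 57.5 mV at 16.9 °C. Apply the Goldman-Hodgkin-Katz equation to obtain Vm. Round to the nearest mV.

57 mV

Vm = 57.5 · log₁₀[(Σ P·[cation]ₒ + Σ P·[anion]ᵢ) / (Σ P·[cation]ᵢ + Σ P·[anion]ₒ)]
Numerator = 1×7.06 + 24×142 = 3415
Denominator = 1×97.9 + 24×10.6 = 352.3
Vm = 57.5 · log₁₀(9.6936) = 57.5 × (0.9865) = 56.72 mV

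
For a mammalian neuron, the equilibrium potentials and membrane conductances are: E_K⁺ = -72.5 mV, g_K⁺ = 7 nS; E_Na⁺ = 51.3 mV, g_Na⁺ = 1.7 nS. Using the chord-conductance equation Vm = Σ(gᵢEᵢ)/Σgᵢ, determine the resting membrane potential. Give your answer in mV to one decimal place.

Σ gᵢEᵢ = 7·(-72.5) + 1.7·(51.3) = -420.29
Σ gᵢ = 7 + 1.7 = 8.7
Vm = -420.29 / 8.7 = -48.31 mV

-48.3 mV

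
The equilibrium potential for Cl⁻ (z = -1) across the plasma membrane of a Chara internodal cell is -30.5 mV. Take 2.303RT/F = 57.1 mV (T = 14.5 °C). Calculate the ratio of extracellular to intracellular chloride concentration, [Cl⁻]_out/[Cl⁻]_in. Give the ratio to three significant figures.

3.42

log₁₀([out]/[in]) = E·z/(57.1) = -30.5 × -1 / 57.1 = 0.5342
[out]/[in] = 10^(0.5342) = 3.421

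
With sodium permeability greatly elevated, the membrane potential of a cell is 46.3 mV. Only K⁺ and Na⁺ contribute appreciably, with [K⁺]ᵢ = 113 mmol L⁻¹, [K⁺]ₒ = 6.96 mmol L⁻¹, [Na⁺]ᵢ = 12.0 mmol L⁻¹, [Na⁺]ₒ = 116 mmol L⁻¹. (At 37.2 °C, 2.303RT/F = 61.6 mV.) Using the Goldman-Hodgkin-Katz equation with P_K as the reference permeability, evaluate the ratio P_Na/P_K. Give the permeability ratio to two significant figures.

13

Let α = P_Na/P_K. GHK: Vm = 61.6·log₁₀[(Kₒ + α·Naₒ)/(Kᵢ + α·Naᵢ)].
10^(Vm/61.6) = 10^(46.3/61.6) = 5.6445
So 5.6445·(Kᵢ + α·Naᵢ) = Kₒ + α·Naₒ → α = (5.6445·113.0 − 6.96) / (116.0 − 5.6445·12.0)
α = (637.8 − 6.96) / (116.0 − 67.73) = 630.9/48.27 = 13.07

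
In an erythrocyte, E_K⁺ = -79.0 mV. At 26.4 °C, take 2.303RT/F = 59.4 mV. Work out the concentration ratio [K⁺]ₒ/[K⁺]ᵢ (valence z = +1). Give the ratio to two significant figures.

log₁₀([out]/[in]) = E·z/(59.4) = -79.0 × 1 / 59.4 = -1.3300
[out]/[in] = 10^(-1.3300) = 0.04678

0.047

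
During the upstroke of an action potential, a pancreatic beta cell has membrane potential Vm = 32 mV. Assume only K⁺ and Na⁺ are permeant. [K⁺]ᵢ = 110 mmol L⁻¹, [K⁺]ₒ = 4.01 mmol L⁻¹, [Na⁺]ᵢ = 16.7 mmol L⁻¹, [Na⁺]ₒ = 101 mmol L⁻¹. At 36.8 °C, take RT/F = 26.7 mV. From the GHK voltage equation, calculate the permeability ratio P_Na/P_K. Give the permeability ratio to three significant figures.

7.90

Let α = P_Na/P_K. GHK: Vm = 26.7·ln[(Kₒ + α·Naₒ)/(Kᵢ + α·Naᵢ)].
e^(Vm/26.7) = e^(32.0/26.7) = 3.3151
So 3.3151·(Kᵢ + α·Naᵢ) = Kₒ + α·Naₒ → α = (3.3151·110.0 − 4.01) / (101.0 − 3.3151·16.7)
α = (364.7 − 4.01) / (101.0 − 55.36) = 360.7/45.64 = 7.903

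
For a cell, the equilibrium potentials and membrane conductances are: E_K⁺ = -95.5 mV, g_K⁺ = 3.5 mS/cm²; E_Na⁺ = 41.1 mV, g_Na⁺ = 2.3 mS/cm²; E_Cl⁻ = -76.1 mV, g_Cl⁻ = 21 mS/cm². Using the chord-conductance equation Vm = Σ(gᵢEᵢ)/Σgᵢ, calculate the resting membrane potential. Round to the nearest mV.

Σ gᵢEᵢ = 3.5·(-95.5) + 2.3·(41.1) + 21·(-76.1) = -1837.82
Σ gᵢ = 3.5 + 2.3 + 21 = 26.8
Vm = -1837.82 / 26.8 = -68.58 mV

-69 mV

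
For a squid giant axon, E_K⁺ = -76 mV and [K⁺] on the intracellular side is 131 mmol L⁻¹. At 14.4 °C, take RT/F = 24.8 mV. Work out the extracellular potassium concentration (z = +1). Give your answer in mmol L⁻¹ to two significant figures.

6.1 mmol L⁻¹

Nernst: E = (24.8/1) · ln([out]/[in]), so ln([out]/[in]) = -76.0 × 1 / 24.8 = -3.0645.
[out]/[in] = e^(-3.0645) = 0.04668.
[out] = 0.04668 × 131 = 6.115 mmol L⁻¹.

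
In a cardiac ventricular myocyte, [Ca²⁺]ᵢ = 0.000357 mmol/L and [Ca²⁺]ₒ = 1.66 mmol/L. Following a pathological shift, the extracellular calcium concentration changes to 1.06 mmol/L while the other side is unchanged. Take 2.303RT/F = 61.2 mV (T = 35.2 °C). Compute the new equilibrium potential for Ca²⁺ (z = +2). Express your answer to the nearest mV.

After the shift: [Ca²⁺]_out = 1.06, [Ca²⁺]_in = 0.000357 mmol/L.
E_new = (61.2/2)·log₁₀(1.06/0.000357) = 30.60 · (3.4726) = 106.26 mV

106 mV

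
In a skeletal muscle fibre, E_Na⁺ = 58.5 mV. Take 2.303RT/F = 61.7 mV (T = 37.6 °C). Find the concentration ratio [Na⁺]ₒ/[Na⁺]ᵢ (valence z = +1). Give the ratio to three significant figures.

8.87

log₁₀([out]/[in]) = E·z/(61.7) = 58.5 × 1 / 61.7 = 0.9481
[out]/[in] = 10^(0.9481) = 8.874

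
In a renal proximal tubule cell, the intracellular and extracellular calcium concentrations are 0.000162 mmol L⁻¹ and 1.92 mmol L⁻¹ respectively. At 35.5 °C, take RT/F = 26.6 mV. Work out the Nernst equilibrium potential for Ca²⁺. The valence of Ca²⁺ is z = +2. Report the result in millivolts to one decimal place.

124.8 mV

E = (26.6/z) · ln([Ca²⁺]_out/[Ca²⁺]_in) with z = +2.
= (26.6/2) · ln(1.92/0.000162) = 13.30 · ln(1.185e+04)
= 13.30 · (9.3802) = 124.76 mV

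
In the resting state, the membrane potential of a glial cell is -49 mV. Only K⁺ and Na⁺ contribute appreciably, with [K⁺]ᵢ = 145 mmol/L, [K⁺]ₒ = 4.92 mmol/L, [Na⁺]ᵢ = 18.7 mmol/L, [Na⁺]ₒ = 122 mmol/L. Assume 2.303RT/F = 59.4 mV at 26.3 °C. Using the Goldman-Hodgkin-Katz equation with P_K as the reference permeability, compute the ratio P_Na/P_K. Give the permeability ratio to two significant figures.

Let α = P_Na/P_K. GHK: Vm = 59.4·log₁₀[(Kₒ + α·Naₒ)/(Kᵢ + α·Naᵢ)].
10^(Vm/59.4) = 10^(-49.0/59.4) = 0.14965
So 0.14965·(Kᵢ + α·Naᵢ) = Kₒ + α·Naₒ → α = (0.14965·145.0 − 4.92) / (122.0 − 0.14965·18.7)
α = (21.7 − 4.92) / (122.0 − 2.799) = 16.78/119.2 = 0.1408

0.14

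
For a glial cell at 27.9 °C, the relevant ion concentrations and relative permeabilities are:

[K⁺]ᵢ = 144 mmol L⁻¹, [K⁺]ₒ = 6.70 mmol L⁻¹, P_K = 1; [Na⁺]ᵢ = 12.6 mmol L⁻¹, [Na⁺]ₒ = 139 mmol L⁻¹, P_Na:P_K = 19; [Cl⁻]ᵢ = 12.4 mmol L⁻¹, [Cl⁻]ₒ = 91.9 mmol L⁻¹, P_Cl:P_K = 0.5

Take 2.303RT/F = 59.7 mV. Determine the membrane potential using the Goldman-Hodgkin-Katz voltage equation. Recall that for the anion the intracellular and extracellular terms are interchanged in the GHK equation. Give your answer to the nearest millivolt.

47 mV

Vm = 59.7 · log₁₀[(Σ P·[cation]ₒ + Σ P·[anion]ᵢ) / (Σ P·[cation]ᵢ + Σ P·[anion]ₒ)]
Numerator = 1×6.70 + 19×139 + 0.5×12.4 = 2654
Denominator = 1×144 + 19×12.6 + 0.5×91.9 = 429.3
Vm = 59.7 · log₁₀(6.1812) = 59.7 × (0.7911) = 47.23 mV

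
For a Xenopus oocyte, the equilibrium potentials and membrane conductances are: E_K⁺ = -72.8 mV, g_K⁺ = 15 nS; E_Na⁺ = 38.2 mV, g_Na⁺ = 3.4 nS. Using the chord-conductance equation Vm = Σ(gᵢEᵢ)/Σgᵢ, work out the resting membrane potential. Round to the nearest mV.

Σ gᵢEᵢ = 15·(-72.8) + 3.4·(38.2) = -962.12
Σ gᵢ = 15 + 3.4 = 18.4
Vm = -962.12 / 18.4 = -52.29 mV

-52 mV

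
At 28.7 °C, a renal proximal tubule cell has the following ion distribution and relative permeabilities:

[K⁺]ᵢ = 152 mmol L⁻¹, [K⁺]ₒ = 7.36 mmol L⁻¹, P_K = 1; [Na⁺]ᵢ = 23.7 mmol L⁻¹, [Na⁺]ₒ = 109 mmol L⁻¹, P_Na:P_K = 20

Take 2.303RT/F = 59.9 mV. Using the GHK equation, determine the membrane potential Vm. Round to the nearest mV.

Vm = 59.9 · log₁₀[(Σ P·[cation]ₒ + Σ P·[anion]ᵢ) / (Σ P·[cation]ᵢ + Σ P·[anion]ₒ)]
Numerator = 1×7.36 + 20×109 = 2187
Denominator = 1×152 + 20×23.7 = 626
Vm = 59.9 · log₁₀(3.4942) = 59.9 × (0.5433) = 32.55 mV

33 mV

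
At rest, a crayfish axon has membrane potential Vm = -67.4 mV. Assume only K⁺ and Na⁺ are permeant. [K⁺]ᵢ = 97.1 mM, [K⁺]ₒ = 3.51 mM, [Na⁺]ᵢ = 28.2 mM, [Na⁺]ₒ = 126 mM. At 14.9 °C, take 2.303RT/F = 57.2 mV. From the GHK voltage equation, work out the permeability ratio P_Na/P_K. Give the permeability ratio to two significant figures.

Let α = P_Na/P_K. GHK: Vm = 57.2·log₁₀[(Kₒ + α·Naₒ)/(Kᵢ + α·Naᵢ)].
10^(Vm/57.2) = 10^(-67.4/57.2) = 0.066325
So 0.066325·(Kᵢ + α·Naᵢ) = Kₒ + α·Naₒ → α = (0.066325·97.1 − 3.51) / (126.0 − 0.066325·28.2)
α = (6.44 − 3.51) / (126.0 − 1.87) = 2.93/124.1 = 0.02361

0.024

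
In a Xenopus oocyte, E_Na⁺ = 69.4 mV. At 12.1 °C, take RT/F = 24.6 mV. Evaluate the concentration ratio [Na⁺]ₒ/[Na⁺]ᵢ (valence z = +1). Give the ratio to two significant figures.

ln([out]/[in]) = E·z/(24.6) = 69.4 × 1 / 24.6 = 2.8211
[out]/[in] = e^(2.8211) = 16.8

17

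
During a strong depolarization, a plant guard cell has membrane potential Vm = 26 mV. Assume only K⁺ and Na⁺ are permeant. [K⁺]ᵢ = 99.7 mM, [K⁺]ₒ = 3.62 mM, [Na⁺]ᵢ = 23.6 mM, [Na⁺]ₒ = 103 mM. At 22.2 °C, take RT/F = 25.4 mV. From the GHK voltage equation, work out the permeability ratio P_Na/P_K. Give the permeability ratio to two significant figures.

Let α = P_Na/P_K. GHK: Vm = 25.4·ln[(Kₒ + α·Naₒ)/(Kᵢ + α·Naᵢ)].
e^(Vm/25.4) = e^(26.0/25.4) = 2.7833
So 2.7833·(Kᵢ + α·Naᵢ) = Kₒ + α·Naₒ → α = (2.7833·99.7 − 3.62) / (103.0 − 2.7833·23.6)
α = (277.5 − 3.62) / (103.0 − 65.68) = 273.9/37.32 = 7.339

7.3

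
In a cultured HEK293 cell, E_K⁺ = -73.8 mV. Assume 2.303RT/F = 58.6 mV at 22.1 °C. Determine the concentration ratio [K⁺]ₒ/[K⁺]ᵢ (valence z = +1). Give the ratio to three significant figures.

0.0550

log₁₀([out]/[in]) = E·z/(58.6) = -73.8 × 1 / 58.6 = -1.2594
[out]/[in] = 10^(-1.2594) = 0.05503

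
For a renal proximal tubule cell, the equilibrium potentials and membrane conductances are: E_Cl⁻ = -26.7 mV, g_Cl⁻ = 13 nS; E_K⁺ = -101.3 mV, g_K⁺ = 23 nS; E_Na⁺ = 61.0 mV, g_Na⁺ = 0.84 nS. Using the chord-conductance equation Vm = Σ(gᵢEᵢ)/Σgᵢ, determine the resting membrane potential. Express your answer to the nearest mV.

-71 mV

Σ gᵢEᵢ = 13·(-26.7) + 23·(-101.3) + 0.84·(61.0) = -2625.76
Σ gᵢ = 13 + 23 + 0.84 = 36.84
Vm = -2625.76 / 36.84 = -71.27 mV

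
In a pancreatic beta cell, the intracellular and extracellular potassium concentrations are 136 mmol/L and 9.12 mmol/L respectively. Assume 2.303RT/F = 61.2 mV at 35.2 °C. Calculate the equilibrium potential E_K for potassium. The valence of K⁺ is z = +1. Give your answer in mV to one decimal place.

E = (61.2/z) · log₁₀([K⁺]_out/[K⁺]_in) with z = +1.
= (61.2/1) · log₁₀(9.12/136) = 61.20 · log₁₀(0.06706)
= 61.20 · (-1.1735) = -71.82 mV

-71.8 mV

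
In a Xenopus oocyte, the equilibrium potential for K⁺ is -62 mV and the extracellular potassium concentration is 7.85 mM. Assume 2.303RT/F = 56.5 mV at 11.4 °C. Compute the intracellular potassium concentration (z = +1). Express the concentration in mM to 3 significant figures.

98.2 mM

Nernst: E = (56.5/1) · log₁₀([out]/[in]), so log₁₀([out]/[in]) = -62.0 × 1 / 56.5 = -1.0973.
[out]/[in] = 10^(-1.0973) = 0.07992.
[in] = 7.85 / 0.07992 = 98.22 mM.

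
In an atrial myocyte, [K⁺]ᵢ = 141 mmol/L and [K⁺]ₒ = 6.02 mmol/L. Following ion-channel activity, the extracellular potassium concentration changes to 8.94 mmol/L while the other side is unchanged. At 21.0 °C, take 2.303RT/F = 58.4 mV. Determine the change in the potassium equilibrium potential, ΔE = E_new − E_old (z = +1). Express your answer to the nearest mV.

10 mV

E_old = (58.4/1)·log₁₀(6.02/141) = -79.99 mV
E_new = (58.4/1)·log₁₀(8.94/141) = -69.96 mV
ΔE = -69.96 − (-79.99) = 10.03 mV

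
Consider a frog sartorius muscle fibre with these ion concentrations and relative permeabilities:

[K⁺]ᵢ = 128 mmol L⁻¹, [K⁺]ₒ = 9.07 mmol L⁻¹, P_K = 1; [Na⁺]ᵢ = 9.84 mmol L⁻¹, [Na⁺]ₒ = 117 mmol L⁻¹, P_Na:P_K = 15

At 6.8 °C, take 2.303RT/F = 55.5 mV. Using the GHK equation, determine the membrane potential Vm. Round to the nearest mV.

Vm = 55.5 · log₁₀[(Σ P·[cation]ₒ + Σ P·[anion]ᵢ) / (Σ P·[cation]ᵢ + Σ P·[anion]ₒ)]
Numerator = 1×9.07 + 15×117 = 1764
Denominator = 1×128 + 15×9.84 = 275.6
Vm = 55.5 · log₁₀(6.4008) = 55.5 × (0.8062) = 44.75 mV

45 mV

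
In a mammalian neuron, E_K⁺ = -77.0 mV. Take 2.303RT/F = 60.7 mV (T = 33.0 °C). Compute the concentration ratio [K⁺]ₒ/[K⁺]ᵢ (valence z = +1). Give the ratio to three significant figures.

0.0539

log₁₀([out]/[in]) = E·z/(60.7) = -77.0 × 1 / 60.7 = -1.2685
[out]/[in] = 10^(-1.2685) = 0.05388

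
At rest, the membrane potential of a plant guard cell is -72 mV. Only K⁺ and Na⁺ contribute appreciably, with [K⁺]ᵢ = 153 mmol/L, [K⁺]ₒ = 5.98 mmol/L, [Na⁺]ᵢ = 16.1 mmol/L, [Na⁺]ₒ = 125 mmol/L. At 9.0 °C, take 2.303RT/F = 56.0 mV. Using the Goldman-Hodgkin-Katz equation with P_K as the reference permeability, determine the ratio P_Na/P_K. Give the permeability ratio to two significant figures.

0.016

Let α = P_Na/P_K. GHK: Vm = 56.0·log₁₀[(Kₒ + α·Naₒ)/(Kᵢ + α·Naᵢ)].
10^(Vm/56.0) = 10^(-72.0/56.0) = 0.051795
So 0.051795·(Kᵢ + α·Naᵢ) = Kₒ + α·Naₒ → α = (0.051795·153.0 − 5.98) / (125.0 − 0.051795·16.1)
α = (7.925 − 5.98) / (125.0 − 0.8339) = 1.945/124.2 = 0.01566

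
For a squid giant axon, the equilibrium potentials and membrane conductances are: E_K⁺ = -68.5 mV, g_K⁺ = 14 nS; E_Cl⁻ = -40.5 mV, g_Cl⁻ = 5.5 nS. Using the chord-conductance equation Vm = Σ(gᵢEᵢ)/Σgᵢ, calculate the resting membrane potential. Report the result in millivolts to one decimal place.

Σ gᵢEᵢ = 14·(-68.5) + 5.5·(-40.5) = -1181.75
Σ gᵢ = 14 + 5.5 = 19.5
Vm = -1181.75 / 19.5 = -60.60 mV

-60.6 mV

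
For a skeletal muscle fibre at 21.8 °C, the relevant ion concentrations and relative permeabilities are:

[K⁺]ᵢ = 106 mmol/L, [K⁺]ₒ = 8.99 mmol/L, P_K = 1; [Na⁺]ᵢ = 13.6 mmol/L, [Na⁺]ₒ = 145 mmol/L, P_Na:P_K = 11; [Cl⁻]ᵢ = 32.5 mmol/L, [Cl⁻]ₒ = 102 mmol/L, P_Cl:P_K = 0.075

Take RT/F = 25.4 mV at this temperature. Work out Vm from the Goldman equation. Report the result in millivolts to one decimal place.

45.9 mV

Vm = 25.4 · ln[(Σ P·[cation]ₒ + Σ P·[anion]ᵢ) / (Σ P·[cation]ᵢ + Σ P·[anion]ₒ)]
Numerator = 1×8.99 + 11×145 + 0.075×32.5 = 1606
Denominator = 1×106 + 11×13.6 + 0.075×102 = 263.2
Vm = 25.4 · ln(6.1023) = 25.4 × (1.8087) = 45.94 mV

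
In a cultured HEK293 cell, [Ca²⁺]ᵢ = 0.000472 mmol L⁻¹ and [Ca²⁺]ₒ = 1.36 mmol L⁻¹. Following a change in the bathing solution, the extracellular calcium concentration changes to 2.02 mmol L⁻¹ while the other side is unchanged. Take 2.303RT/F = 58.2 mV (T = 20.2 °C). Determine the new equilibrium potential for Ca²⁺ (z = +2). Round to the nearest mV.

After the shift: [Ca²⁺]_out = 2.02, [Ca²⁺]_in = 0.000472 mmol L⁻¹.
E_new = (58.2/2)·log₁₀(2.02/0.000472) = 29.10 · (3.6314) = 105.67 mV

106 mV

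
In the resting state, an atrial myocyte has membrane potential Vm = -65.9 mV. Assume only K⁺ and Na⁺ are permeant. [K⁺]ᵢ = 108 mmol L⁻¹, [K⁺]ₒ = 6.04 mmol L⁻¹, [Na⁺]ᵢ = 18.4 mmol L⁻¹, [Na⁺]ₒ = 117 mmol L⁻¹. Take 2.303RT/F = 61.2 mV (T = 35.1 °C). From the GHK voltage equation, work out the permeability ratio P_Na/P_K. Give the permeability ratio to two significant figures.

0.026

Let α = P_Na/P_K. GHK: Vm = 61.2·log₁₀[(Kₒ + α·Naₒ)/(Kᵢ + α·Naᵢ)].
10^(Vm/61.2) = 10^(-65.9/61.2) = 0.083792
So 0.083792·(Kᵢ + α·Naᵢ) = Kₒ + α·Naₒ → α = (0.083792·108.0 − 6.04) / (117.0 − 0.083792·18.4)
α = (9.05 − 6.04) / (117.0 − 1.542) = 3.01/115.5 = 0.02607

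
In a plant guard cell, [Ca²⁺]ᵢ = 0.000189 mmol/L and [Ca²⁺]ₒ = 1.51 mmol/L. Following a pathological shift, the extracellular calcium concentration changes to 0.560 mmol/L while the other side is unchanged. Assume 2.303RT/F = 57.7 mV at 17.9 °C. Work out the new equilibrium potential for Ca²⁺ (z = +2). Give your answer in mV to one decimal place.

After the shift: [Ca²⁺]_out = 0.560, [Ca²⁺]_in = 0.000189 mmol/L.
E_new = (57.7/2)·log₁₀(0.560/0.000189) = 28.85 · (3.4717) = 100.16 mV

100.2 mV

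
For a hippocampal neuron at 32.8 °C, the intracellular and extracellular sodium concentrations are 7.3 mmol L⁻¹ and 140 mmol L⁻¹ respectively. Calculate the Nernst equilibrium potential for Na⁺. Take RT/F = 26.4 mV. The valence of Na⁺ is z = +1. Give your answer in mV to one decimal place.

E = (26.4/z) · ln([Na⁺]_out/[Na⁺]_in) with z = +1.
= (26.4/1) · ln(140/7.3) = 26.40 · ln(19.18)
= 26.40 · (2.9538) = 77.98 mV

78.0 mV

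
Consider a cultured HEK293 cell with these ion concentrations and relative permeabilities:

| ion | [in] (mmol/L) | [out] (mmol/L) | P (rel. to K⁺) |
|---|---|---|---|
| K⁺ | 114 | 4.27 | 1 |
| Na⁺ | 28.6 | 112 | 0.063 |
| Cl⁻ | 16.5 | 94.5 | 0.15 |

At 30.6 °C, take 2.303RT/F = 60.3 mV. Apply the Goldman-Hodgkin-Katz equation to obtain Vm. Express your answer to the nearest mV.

-59 mV

Vm = 60.3 · log₁₀[(Σ P·[cation]ₒ + Σ P·[anion]ᵢ) / (Σ P·[cation]ᵢ + Σ P·[anion]ₒ)]
Numerator = 1×4.27 + 0.063×112 + 0.15×16.5 = 13.8
Denominator = 1×114 + 0.063×28.6 + 0.15×94.5 = 130
Vm = 60.3 · log₁₀(0.10618) = 60.3 × (-0.9740) = -58.73 mV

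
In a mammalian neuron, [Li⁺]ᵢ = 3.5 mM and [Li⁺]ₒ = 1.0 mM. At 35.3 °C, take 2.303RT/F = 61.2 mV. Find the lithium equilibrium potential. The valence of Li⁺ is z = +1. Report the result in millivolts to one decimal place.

E = (61.2/z) · log₁₀([Li⁺]_out/[Li⁺]_in) with z = +1.
= (61.2/1) · log₁₀(1.0/3.5) = 61.20 · log₁₀(0.2857)
= 61.20 · (-0.5441) = -33.30 mV

-33.3 mV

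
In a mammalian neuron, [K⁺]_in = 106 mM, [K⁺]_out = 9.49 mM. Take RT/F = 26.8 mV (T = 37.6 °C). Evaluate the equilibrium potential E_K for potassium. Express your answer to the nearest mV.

E = (26.8/z) · ln([K⁺]_out/[K⁺]_in) with z = +1.
= (26.8/1) · ln(9.49/106) = 26.80 · ln(0.08953)
= 26.80 · (-2.4132) = -64.67 mV

-65 mV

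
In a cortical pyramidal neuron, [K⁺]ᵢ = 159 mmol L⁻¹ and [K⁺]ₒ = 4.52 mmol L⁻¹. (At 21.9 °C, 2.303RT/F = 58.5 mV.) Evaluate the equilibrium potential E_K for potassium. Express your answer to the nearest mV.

-90 mV

E = (58.5/z) · log₁₀([K⁺]_out/[K⁺]_in) with z = +1.
= (58.5/1) · log₁₀(4.52/159) = 58.50 · log₁₀(0.02843)
= 58.50 · (-1.5463) = -90.46 mV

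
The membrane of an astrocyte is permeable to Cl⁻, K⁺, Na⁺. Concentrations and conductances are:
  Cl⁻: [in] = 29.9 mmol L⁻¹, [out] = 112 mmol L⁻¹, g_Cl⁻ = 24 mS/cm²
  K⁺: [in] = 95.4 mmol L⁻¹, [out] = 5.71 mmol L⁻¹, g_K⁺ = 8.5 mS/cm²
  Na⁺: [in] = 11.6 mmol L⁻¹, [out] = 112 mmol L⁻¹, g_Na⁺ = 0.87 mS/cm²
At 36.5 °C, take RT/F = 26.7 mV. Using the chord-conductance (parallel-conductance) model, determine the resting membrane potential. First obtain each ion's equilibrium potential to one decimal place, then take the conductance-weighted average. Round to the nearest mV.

-43 mV

E_Cl⁻ = (26.7/-1)·ln(112/29.9) = -35.3 mV
E_K⁺ = (26.7/1)·ln(5.71/95.4) = -75.2 mV
E_Na⁺ = (26.7/1)·ln(112/11.6) = 60.5 mV
Vm = (Σ gᵢEᵢ)/(Σ gᵢ) = (24·-35.3 + 8.5·-75.2 + 0.87·60.5) / (24 + 8.5 + 0.87)
= -1433.76 / 33.37 = -42.97 mV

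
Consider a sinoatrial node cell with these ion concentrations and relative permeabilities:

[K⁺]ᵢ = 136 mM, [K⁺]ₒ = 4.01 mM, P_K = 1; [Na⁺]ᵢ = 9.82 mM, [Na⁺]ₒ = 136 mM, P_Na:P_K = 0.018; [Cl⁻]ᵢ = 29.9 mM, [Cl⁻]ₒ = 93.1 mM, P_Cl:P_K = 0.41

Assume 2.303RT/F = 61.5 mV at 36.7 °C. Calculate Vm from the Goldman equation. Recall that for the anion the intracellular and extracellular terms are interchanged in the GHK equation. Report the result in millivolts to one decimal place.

-59.6 mV

Vm = 61.5 · log₁₀[(Σ P·[cation]ₒ + Σ P·[anion]ᵢ) / (Σ P·[cation]ᵢ + Σ P·[anion]ₒ)]
Numerator = 1×4.01 + 0.018×136 + 0.41×29.9 = 18.72
Denominator = 1×136 + 0.018×9.82 + 0.41×93.1 = 174.3
Vm = 61.5 · log₁₀(0.10735) = 61.5 × (-0.9692) = -59.60 mV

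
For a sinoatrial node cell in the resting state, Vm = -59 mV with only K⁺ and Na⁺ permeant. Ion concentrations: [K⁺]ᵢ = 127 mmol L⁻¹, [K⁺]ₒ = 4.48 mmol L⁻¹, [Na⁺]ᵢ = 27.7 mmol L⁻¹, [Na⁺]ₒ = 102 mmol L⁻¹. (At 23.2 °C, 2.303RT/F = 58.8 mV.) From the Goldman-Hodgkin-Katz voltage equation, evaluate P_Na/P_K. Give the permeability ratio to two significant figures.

0.082

Let α = P_Na/P_K. GHK: Vm = 58.8·log₁₀[(Kₒ + α·Naₒ)/(Kᵢ + α·Naᵢ)].
10^(Vm/58.8) = 10^(-59.0/58.8) = 0.09922
So 0.09922·(Kᵢ + α·Naᵢ) = Kₒ + α·Naₒ → α = (0.09922·127.0 − 4.48) / (102.0 − 0.09922·27.7)
α = (12.6 − 4.48) / (102.0 − 2.748) = 8.121/99.25 = 0.08182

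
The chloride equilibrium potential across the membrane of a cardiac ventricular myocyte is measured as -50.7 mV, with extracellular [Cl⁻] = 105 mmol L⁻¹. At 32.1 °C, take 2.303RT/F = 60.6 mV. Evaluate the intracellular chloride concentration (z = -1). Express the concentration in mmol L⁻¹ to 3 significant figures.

15.3 mmol L⁻¹

Nernst: E = (60.6/-1) · log₁₀([out]/[in]), so log₁₀([out]/[in]) = -50.7 × -1 / 60.6 = 0.8366.
[out]/[in] = 10^(0.8366) = 6.865.
[in] = 105 / 6.865 = 15.3 mmol L⁻¹.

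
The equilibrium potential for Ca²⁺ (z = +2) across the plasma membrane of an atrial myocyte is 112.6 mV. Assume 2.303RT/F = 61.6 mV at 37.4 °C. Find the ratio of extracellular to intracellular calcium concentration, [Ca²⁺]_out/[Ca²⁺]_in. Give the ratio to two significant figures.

log₁₀([out]/[in]) = E·z/(61.6) = 112.6 × 2 / 61.6 = 3.6558
[out]/[in] = 10^(3.6558) = 4527

4500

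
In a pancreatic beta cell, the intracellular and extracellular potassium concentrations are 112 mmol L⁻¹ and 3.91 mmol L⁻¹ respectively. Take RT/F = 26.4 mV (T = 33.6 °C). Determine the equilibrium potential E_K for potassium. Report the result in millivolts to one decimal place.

E = (26.4/z) · ln([K⁺]_out/[K⁺]_in) with z = +1.
= (26.4/1) · ln(3.91/112) = 26.40 · ln(0.03491)
= 26.40 · (-3.3550) = -88.57 mV

-88.6 mV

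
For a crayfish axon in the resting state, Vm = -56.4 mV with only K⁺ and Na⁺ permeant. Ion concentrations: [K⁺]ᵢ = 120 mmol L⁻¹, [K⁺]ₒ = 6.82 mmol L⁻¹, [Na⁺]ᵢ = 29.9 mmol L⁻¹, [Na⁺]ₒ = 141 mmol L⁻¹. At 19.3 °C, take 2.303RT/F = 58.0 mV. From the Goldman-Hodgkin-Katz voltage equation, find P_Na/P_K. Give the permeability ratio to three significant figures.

Let α = P_Na/P_K. GHK: Vm = 58.0·log₁₀[(Kₒ + α·Naₒ)/(Kᵢ + α·Naᵢ)].
10^(Vm/58.0) = 10^(-56.4/58.0) = 0.10656
So 0.10656·(Kᵢ + α·Naᵢ) = Kₒ + α·Naₒ → α = (0.10656·120.0 − 6.82) / (141.0 − 0.10656·29.9)
α = (12.79 − 6.82) / (141.0 − 3.186) = 5.967/137.8 = 0.0433

0.0433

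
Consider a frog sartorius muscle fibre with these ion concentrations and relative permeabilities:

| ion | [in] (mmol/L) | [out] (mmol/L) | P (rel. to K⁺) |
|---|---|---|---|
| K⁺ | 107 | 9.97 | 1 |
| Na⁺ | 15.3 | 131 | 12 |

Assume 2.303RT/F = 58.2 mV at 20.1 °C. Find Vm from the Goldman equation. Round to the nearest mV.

43 mV

Vm = 58.2 · log₁₀[(Σ P·[cation]ₒ + Σ P·[anion]ᵢ) / (Σ P·[cation]ᵢ + Σ P·[anion]ₒ)]
Numerator = 1×9.97 + 12×131 = 1582
Denominator = 1×107 + 12×15.3 = 290.6
Vm = 58.2 · log₁₀(5.4438) = 58.2 × (0.7359) = 42.83 mV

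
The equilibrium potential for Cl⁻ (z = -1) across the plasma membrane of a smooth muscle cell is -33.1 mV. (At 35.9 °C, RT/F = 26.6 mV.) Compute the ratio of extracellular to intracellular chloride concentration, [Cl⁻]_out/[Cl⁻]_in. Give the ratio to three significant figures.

ln([out]/[in]) = E·z/(26.6) = -33.1 × -1 / 26.6 = 1.2444
[out]/[in] = e^(1.2444) = 3.471

3.47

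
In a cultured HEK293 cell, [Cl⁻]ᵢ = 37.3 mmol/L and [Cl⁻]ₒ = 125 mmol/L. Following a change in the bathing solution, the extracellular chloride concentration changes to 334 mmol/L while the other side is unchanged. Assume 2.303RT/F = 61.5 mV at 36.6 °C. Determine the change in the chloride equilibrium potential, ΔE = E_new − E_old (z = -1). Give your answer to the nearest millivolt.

-26 mV

E_old = (61.5/-1)·log₁₀(125/37.3) = -32.30 mV
E_new = (61.5/-1)·log₁₀(334/37.3) = -58.55 mV
ΔE = -58.55 − (-32.30) = -26.25 mV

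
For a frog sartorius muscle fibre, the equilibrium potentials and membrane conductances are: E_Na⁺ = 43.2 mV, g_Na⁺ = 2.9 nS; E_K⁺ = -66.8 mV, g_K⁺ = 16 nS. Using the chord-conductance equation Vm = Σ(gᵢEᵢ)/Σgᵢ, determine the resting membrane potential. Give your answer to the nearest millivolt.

-50 mV

Σ gᵢEᵢ = 2.9·(43.2) + 16·(-66.8) = -943.52
Σ gᵢ = 2.9 + 16 = 18.9
Vm = -943.52 / 18.9 = -49.92 mV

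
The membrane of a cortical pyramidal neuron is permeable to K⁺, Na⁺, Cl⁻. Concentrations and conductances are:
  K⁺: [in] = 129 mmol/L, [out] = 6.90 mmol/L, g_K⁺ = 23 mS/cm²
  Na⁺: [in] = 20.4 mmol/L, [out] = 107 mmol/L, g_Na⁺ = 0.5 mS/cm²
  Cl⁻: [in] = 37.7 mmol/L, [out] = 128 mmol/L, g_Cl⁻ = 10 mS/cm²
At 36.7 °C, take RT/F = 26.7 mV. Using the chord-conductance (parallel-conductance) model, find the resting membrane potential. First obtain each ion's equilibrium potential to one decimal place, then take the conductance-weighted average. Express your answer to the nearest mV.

-63 mV

E_K⁺ = (26.7/1)·ln(6.90/129) = -78.2 mV
E_Na⁺ = (26.7/1)·ln(107/20.4) = 44.2 mV
E_Cl⁻ = (26.7/-1)·ln(128/37.7) = -32.6 mV
Vm = (Σ gᵢEᵢ)/(Σ gᵢ) = (23·-78.2 + 0.5·44.2 + 10·-32.6) / (23 + 0.5 + 10)
= -2102.50 / 33.5 = -62.76 mV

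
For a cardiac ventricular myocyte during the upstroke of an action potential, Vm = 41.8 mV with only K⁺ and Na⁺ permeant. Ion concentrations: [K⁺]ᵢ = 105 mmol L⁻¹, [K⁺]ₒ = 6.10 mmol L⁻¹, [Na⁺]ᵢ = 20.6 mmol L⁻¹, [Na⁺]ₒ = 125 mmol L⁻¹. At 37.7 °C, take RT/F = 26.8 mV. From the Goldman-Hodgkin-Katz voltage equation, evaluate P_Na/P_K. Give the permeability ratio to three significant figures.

18.3

Let α = P_Na/P_K. GHK: Vm = 26.8·ln[(Kₒ + α·Naₒ)/(Kᵢ + α·Naᵢ)].
e^(Vm/26.8) = e^(41.8/26.8) = 4.7574
So 4.7574·(Kᵢ + α·Naᵢ) = Kₒ + α·Naₒ → α = (4.7574·105.0 − 6.1) / (125.0 − 4.7574·20.6)
α = (499.5 − 6.1) / (125.0 − 98) = 493.4/27 = 18.28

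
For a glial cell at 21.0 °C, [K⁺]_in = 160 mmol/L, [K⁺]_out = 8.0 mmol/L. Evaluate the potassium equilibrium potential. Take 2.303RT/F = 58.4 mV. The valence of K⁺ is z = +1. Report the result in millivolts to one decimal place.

E = (58.4/z) · log₁₀([K⁺]_out/[K⁺]_in) with z = +1.
= (58.4/1) · log₁₀(8.0/160) = 58.40 · log₁₀(0.05)
= 58.40 · (-1.3010) = -75.98 mV

-76.0 mV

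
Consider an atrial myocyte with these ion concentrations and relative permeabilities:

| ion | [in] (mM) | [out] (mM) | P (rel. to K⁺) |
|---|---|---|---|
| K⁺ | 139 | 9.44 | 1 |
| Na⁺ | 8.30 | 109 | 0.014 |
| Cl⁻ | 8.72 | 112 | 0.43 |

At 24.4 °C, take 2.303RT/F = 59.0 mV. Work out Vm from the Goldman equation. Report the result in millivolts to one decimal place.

Vm = 59.0 · log₁₀[(Σ P·[cation]ₒ + Σ P·[anion]ᵢ) / (Σ P·[cation]ᵢ + Σ P·[anion]ₒ)]
Numerator = 1×9.44 + 0.014×109 + 0.43×8.72 = 14.72
Denominator = 1×139 + 0.014×8.30 + 0.43×112 = 187.3
Vm = 59.0 · log₁₀(0.078577) = 59.0 × (-1.1047) = -65.18 mV

-65.2 mV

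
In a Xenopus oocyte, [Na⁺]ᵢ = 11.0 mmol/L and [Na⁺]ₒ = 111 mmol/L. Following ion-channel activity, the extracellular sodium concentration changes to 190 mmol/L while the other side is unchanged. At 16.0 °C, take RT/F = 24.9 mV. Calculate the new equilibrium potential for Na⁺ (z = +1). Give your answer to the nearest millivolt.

71 mV

After the shift: [Na⁺]_out = 190, [Na⁺]_in = 11.0 mmol/L.
E_new = (24.9/1)·ln(190/11.0) = 24.90 · (2.8491) = 70.94 mV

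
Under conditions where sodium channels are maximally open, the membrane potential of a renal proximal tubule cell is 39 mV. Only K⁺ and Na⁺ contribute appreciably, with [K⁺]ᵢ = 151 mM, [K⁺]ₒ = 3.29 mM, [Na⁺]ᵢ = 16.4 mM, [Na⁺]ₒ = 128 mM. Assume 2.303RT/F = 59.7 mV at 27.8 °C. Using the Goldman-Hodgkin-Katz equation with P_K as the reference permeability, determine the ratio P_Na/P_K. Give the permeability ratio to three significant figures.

Let α = P_Na/P_K. GHK: Vm = 59.7·log₁₀[(Kₒ + α·Naₒ)/(Kᵢ + α·Naᵢ)].
10^(Vm/59.7) = 10^(39.0/59.7) = 4.5006
So 4.5006·(Kᵢ + α·Naᵢ) = Kₒ + α·Naₒ → α = (4.5006·151.0 − 3.29) / (128.0 − 4.5006·16.4)
α = (679.6 − 3.29) / (128.0 − 73.81) = 676.3/54.19 = 12.48

12.5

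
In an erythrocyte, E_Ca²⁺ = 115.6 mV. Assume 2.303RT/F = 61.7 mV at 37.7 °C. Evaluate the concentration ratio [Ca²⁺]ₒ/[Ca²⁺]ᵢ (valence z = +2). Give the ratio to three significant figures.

log₁₀([out]/[in]) = E·z/(61.7) = 115.6 × 2 / 61.7 = 3.7472
[out]/[in] = 10^(3.7472) = 5587

5590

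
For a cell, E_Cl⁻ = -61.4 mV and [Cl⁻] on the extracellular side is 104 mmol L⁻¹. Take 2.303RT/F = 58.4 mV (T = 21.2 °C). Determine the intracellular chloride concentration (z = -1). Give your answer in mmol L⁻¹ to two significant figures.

Nernst: E = (58.4/-1) · log₁₀([out]/[in]), so log₁₀([out]/[in]) = -61.4 × -1 / 58.4 = 1.0514.
[out]/[in] = 10^(1.0514) = 11.26.
[in] = 104 / 11.26 = 9.24 mmol L⁻¹.

9.2 mmol L⁻¹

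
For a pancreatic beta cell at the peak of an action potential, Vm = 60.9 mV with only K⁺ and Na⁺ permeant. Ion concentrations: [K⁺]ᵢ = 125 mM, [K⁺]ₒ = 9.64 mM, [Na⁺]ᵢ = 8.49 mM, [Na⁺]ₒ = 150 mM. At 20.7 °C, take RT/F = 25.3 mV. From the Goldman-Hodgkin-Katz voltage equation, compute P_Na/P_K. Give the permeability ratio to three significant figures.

Let α = P_Na/P_K. GHK: Vm = 25.3·ln[(Kₒ + α·Naₒ)/(Kᵢ + α·Naᵢ)].
e^(Vm/25.3) = e^(60.9/25.3) = 11.102
So 11.102·(Kᵢ + α·Naᵢ) = Kₒ + α·Naₒ → α = (11.102·125.0 − 9.64) / (150.0 − 11.102·8.49)
α = (1388 − 9.64) / (150.0 − 94.25) = 1378/55.75 = 24.72

24.7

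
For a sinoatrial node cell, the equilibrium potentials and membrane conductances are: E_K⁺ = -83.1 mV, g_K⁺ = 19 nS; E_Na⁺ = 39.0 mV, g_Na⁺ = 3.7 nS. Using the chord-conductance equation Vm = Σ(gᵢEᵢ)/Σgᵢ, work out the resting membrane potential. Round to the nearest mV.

-63 mV

Σ gᵢEᵢ = 19·(-83.1) + 3.7·(39.0) = -1434.60
Σ gᵢ = 19 + 3.7 = 22.7
Vm = -1434.60 / 22.7 = -63.20 mV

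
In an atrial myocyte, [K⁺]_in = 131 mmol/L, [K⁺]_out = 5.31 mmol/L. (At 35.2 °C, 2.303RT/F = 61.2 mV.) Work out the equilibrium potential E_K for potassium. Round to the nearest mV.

E = (61.2/z) · log₁₀([K⁺]_out/[K⁺]_in) with z = +1.
= (61.2/1) · log₁₀(5.31/131) = 61.20 · log₁₀(0.04053)
= 61.20 · (-1.3922) = -85.20 mV

-85 mV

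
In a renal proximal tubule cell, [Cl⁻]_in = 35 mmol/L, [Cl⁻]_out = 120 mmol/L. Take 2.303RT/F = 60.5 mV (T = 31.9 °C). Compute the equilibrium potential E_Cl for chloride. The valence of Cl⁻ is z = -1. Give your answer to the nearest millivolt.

-32 mV

E = (60.5/z) · log₁₀([Cl⁻]_out/[Cl⁻]_in) with z = -1.
For an anion, dividing by z = -1 reverses the sign.
= (60.5/-1) · log₁₀(120/35) = -60.50 · log₁₀(3.429)
= -60.50 · (0.5351) = -32.37 mV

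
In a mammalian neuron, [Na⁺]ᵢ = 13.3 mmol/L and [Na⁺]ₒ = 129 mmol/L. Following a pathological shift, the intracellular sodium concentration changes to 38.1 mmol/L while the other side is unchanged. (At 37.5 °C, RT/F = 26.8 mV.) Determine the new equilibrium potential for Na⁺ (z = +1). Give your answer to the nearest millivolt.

After the shift: [Na⁺]_out = 129, [Na⁺]_in = 38.1 mmol/L.
E_new = (26.8/1)·ln(129/38.1) = 26.80 · (1.2196) = 32.69 mV

33 mV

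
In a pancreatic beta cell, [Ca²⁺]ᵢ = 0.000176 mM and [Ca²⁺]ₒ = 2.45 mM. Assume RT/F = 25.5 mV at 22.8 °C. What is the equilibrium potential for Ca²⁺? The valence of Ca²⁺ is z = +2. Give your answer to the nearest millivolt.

122 mV

E = (25.5/z) · ln([Ca²⁺]_out/[Ca²⁺]_in) with z = +2.
= (25.5/2) · ln(2.45/0.000176) = 12.75 · ln(1.392e+04)
= 12.75 · (9.5411) = 121.65 mV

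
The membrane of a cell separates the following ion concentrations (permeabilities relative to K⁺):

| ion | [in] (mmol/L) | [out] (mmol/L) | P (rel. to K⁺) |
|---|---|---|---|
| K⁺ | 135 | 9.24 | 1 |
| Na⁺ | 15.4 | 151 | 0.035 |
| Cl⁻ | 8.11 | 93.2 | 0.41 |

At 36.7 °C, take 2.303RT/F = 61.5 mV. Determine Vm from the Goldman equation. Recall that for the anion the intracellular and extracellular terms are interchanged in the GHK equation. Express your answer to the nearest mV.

-61 mV

Vm = 61.5 · log₁₀[(Σ P·[cation]ₒ + Σ P·[anion]ᵢ) / (Σ P·[cation]ᵢ + Σ P·[anion]ₒ)]
Numerator = 1×9.24 + 0.035×151 + 0.41×8.11 = 17.85
Denominator = 1×135 + 0.035×15.4 + 0.41×93.2 = 173.8
Vm = 61.5 · log₁₀(0.10273) = 61.5 × (-0.9883) = -60.78 mV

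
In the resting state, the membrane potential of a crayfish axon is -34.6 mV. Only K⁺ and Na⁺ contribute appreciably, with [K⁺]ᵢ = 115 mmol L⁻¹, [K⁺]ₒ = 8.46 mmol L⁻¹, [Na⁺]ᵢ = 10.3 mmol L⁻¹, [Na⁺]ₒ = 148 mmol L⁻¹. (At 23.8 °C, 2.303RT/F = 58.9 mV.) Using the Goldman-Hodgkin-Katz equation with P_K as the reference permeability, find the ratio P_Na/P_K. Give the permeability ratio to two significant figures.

Let α = P_Na/P_K. GHK: Vm = 58.9·log₁₀[(Kₒ + α·Naₒ)/(Kᵢ + α·Naᵢ)].
10^(Vm/58.9) = 10^(-34.6/58.9) = 0.25856
So 0.25856·(Kᵢ + α·Naᵢ) = Kₒ + α·Naₒ → α = (0.25856·115.0 − 8.46) / (148.0 − 0.25856·10.3)
α = (29.73 − 8.46) / (148.0 − 2.663) = 21.27/145.3 = 0.1464

0.15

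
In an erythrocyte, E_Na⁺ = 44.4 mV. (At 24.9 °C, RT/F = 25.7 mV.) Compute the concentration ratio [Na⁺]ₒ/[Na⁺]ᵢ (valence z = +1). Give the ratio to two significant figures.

ln([out]/[in]) = E·z/(25.7) = 44.4 × 1 / 25.7 = 1.7276
[out]/[in] = e^(1.7276) = 5.627

5.6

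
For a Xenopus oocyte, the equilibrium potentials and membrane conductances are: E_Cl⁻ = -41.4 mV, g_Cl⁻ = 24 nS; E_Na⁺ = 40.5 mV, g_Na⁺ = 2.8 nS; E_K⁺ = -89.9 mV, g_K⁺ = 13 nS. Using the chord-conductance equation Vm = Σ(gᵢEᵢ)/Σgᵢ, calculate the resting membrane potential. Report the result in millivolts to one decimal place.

Σ gᵢEᵢ = 24·(-41.4) + 2.8·(40.5) + 13·(-89.9) = -2048.90
Σ gᵢ = 24 + 2.8 + 13 = 39.8
Vm = -2048.90 / 39.8 = -51.48 mV

-51.5 mV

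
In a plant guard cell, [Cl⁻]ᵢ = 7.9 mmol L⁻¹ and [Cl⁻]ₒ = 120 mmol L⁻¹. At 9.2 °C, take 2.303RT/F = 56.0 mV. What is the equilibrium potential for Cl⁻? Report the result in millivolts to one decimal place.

-66.2 mV

E = (56.0/z) · log₁₀([Cl⁻]_out/[Cl⁻]_in) with z = -1.
For an anion, dividing by z = -1 reverses the sign.
= (56.0/-1) · log₁₀(120/7.9) = -56.00 · log₁₀(15.19)
= -56.00 · (1.1816) = -66.17 mV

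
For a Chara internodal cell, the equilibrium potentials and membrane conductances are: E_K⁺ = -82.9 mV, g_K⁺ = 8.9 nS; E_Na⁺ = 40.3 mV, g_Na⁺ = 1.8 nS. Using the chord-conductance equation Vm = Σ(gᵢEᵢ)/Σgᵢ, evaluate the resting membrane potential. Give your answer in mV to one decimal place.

Σ gᵢEᵢ = 8.9·(-82.9) + 1.8·(40.3) = -665.27
Σ gᵢ = 8.9 + 1.8 = 10.7
Vm = -665.27 / 10.7 = -62.17 mV

-62.2 mV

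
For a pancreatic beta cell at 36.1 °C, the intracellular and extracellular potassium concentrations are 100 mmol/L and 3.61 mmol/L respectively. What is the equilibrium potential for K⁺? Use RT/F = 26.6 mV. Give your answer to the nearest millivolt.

-88 mV

E = (26.6/z) · ln([K⁺]_out/[K⁺]_in) with z = +1.
= (26.6/1) · ln(3.61/100) = 26.60 · ln(0.0361)
= 26.60 · (-3.3215) = -88.35 mV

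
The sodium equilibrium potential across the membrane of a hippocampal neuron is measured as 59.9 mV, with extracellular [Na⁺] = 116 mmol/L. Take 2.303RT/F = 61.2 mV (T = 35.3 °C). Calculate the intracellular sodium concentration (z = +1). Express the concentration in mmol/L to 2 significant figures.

Nernst: E = (61.2/1) · log₁₀([out]/[in]), so log₁₀([out]/[in]) = 59.9 × 1 / 61.2 = 0.9788.
[out]/[in] = 10^(0.9788) = 9.523.
[in] = 116 / 9.523 = 12.18 mmol/L.

12 mmol/L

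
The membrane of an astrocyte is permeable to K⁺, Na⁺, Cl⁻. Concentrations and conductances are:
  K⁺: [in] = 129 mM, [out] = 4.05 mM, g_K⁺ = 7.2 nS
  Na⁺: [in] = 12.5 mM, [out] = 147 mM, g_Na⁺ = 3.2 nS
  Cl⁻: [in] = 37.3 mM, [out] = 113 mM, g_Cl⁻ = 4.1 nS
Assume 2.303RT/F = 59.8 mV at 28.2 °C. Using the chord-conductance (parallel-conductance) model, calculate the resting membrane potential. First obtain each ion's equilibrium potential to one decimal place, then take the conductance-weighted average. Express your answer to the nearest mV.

E_K⁺ = (59.8/1)·log₁₀(4.05/129) = -89.9 mV
E_Na⁺ = (59.8/1)·log₁₀(147/12.5) = 64.0 mV
E_Cl⁻ = (59.8/-1)·log₁₀(113/37.3) = -28.8 mV
Vm = (Σ gᵢEᵢ)/(Σ gᵢ) = (7.2·-89.9 + 3.2·64.0 + 4.1·-28.8) / (7.2 + 3.2 + 4.1)
= -560.56 / 14.5 = -38.66 mV

-39 mV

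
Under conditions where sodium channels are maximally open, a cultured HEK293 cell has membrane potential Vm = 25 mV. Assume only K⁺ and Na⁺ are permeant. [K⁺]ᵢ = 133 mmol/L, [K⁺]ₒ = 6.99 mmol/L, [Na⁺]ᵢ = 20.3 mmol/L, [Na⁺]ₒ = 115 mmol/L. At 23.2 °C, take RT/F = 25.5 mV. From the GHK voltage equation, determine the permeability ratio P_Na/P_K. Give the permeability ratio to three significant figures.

Let α = P_Na/P_K. GHK: Vm = 25.5·ln[(Kₒ + α·Naₒ)/(Kᵢ + α·Naᵢ)].
e^(Vm/25.5) = e^(25.0/25.5) = 2.6655
So 2.6655·(Kᵢ + α·Naᵢ) = Kₒ + α·Naₒ → α = (2.6655·133.0 − 6.99) / (115.0 − 2.6655·20.3)
α = (354.5 − 6.99) / (115.0 − 54.11) = 347.5/60.89 = 5.707

5.71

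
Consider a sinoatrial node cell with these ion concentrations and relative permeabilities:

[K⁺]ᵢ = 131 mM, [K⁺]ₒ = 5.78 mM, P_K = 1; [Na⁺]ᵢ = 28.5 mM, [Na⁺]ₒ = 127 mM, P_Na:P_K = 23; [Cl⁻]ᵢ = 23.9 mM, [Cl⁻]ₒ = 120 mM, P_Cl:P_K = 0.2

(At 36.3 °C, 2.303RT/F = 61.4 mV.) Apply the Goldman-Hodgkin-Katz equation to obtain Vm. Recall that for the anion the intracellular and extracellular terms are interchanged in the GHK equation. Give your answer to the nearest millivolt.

34 mV

Vm = 61.4 · log₁₀[(Σ P·[cation]ₒ + Σ P·[anion]ᵢ) / (Σ P·[cation]ᵢ + Σ P·[anion]ₒ)]
Numerator = 1×5.78 + 23×127 + 0.2×23.9 = 2932
Denominator = 1×131 + 23×28.5 + 0.2×120 = 810.5
Vm = 61.4 · log₁₀(3.617) = 61.4 × (0.5583) = 34.28 mV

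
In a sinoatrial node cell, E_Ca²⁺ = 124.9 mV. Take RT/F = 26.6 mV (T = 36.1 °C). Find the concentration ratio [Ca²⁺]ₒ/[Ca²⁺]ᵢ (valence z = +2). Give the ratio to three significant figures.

ln([out]/[in]) = E·z/(26.6) = 124.9 × 2 / 26.6 = 9.3910
[out]/[in] = e^(9.3910) = 1.198e+04

12000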